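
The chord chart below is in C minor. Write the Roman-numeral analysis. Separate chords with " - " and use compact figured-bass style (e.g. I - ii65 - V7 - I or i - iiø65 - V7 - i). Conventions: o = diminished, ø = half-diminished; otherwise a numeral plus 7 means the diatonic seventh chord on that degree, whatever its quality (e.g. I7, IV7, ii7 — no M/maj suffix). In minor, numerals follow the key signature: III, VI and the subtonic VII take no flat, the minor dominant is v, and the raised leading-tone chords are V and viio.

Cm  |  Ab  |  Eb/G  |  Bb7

i - VI - III6 - VII7

Cm: root C is the tonic; minor triad there is i.
Ab has root Ab, degree 6 in C minor, so VI.
Eb/G has root Eb, degree 3 in C minor, so III6.
Bb7: dominant seventh chord on Bb = scale degree 7 → VII7.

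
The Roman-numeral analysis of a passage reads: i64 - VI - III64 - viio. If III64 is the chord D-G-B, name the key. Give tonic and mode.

E minor

The anchor chord is a major triad on G, labeled III64.
III64 on G implies G is the mediant; that puts the tonic at E, and the uppercase numeral fits minor mode.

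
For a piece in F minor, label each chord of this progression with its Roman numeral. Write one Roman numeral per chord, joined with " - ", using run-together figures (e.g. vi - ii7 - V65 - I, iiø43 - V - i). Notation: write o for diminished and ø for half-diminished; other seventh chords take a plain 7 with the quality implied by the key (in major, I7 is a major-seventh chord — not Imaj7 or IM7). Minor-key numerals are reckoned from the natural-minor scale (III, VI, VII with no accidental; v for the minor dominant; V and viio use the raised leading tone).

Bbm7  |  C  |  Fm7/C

Bbm7: root Bb is the subdominant; minor seventh chord there is iv7.
C: root C is the dominant; major triad there is V.
Fm7/C has root F, degree 1 in F minor, so i43.

iv7 - V - i43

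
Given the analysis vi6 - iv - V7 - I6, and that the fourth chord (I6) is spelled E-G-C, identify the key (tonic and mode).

I6 is given as E-G-C — a major triad with root C.
If C is scale degree 1 and the mode makes that degree carry a major triad, the tonic is C and the mode is major.

C major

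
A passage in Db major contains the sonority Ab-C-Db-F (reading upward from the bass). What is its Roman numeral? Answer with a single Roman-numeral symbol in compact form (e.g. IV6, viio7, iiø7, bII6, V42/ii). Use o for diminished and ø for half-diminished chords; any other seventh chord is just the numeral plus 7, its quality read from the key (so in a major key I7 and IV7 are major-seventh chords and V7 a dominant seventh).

Stacked in thirds the chord is Db-F-Ab-C: a major seventh chord on Db.
Db is scale degree 1 in Db major, and a major seventh chord on that degree is written I7.
With Ab in the bass the chord is in second inversion, so the figured bass is 43.

I43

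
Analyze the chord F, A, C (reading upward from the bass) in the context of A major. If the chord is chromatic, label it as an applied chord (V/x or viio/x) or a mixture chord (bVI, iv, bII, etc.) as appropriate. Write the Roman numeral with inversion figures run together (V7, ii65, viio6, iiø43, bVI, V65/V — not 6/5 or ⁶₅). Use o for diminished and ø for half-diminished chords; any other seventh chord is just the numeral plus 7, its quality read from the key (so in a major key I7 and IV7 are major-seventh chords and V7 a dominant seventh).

Stacked in thirds the chord is F-A-C: a major triad on F.
F is the lowered sixth degree of A major (diatonic 6 would be F#). This is a major triad on the lowered sixth degree, borrowed from the parallel minor.

bVI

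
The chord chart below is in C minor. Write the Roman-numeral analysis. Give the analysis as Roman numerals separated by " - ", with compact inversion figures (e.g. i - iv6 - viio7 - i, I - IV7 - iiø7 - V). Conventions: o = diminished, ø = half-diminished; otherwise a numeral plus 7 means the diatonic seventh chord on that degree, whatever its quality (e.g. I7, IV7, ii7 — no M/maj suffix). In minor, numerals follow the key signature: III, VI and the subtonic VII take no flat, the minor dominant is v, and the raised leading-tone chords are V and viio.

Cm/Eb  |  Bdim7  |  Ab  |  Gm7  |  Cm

i6 - viio7 - VI - v7 - i

Cm/Eb has root C, degree 1 in C minor, so i6.
Bdim7: fully diminished seventh chord on B = scale degree 7 → viio7.
Ab has root Ab, degree 6 in C minor, so VI.
Gm7: minor seventh chord on G = scale degree 5 → v7.
Cm has root C, degree 1 in C minor, so i.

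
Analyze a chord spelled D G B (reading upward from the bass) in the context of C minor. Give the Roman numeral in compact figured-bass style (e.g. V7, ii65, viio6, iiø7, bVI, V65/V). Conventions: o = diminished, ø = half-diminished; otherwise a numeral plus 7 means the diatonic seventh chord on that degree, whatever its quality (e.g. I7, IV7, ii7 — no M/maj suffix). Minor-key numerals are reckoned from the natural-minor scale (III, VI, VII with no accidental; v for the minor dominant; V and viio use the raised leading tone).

V64

The pitches G-B-D form a major triad rooted on G.
G is scale degree 5 in C minor, and a major triad on that degree is written V.
With D in the bass the chord is in second inversion, so the figured bass is 64.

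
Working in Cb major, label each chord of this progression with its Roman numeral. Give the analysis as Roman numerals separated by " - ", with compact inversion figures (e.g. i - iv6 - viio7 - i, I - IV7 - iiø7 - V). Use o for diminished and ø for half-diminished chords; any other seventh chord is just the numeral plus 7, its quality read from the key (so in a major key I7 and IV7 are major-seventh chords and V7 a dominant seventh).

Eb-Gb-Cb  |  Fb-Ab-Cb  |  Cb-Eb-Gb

I6 - IV - I

Eb-Gb-Cb has root Cb, degree 1 in Cb major, so I6.
Fb-Ab-Cb has root Fb, degree 4 in Cb major, so IV.
Cb-Eb-Gb: root Cb is the tonic; major triad there is I.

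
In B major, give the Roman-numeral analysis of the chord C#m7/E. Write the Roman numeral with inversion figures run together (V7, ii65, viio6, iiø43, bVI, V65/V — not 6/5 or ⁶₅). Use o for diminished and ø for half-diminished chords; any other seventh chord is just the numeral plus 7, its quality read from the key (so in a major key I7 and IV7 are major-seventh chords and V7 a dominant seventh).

ii65

The pitches C#-E-G#-B form a minor seventh chord rooted on C#.
In B major, C# is the supertonic; the diatonic minor seventh chord there is ii7.
With E in the bass the chord is in first inversion, so the figured bass is 65.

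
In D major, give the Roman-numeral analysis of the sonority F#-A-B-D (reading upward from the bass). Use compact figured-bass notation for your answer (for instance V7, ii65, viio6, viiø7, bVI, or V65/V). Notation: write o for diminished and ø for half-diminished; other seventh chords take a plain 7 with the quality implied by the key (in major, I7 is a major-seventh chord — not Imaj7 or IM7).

vi43

Stacked in thirds the chord is B-D-F#-A: a minor seventh chord on B.
B is scale degree 6 in D major, and a minor seventh chord on that degree is written vi7.
With F# in the bass the chord is in second inversion, so the figured bass is 43.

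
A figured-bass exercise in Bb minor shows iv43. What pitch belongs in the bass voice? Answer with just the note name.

Bb

iv in Bb minor has root Eb; the chord is Eb-Gb-Bb-Db.
The figure 43 means second inversion — the fifth is in the bass.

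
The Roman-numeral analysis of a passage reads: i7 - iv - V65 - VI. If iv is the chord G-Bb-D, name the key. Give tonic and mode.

The chord Gm is a minor triad rooted on G; its label is iv.
Counting down 3 scale steps from G places the tonic on D; a minor triad on degree 4 is diatonic only in minor.

D minor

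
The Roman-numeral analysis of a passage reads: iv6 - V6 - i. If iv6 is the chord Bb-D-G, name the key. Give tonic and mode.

D minor

iv6 is given as Bb-D-G — a minor triad with root G.
If G is scale degree 4 and the mode makes that degree carry a minor triad, the tonic is D and the mode is minor.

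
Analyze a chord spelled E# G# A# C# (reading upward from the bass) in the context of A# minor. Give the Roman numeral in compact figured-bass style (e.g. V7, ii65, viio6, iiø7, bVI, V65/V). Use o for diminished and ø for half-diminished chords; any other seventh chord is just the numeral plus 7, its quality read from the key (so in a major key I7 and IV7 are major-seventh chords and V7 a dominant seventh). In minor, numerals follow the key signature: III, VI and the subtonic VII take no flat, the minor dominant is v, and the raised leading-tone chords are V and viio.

i43

The pitches A#-C#-E#-G# form a minor seventh chord rooted on A#.
A# is scale degree 1 in A# minor, and a minor seventh chord on that degree is written i7.
With E# in the bass the chord is in second inversion, so the figured bass is 43.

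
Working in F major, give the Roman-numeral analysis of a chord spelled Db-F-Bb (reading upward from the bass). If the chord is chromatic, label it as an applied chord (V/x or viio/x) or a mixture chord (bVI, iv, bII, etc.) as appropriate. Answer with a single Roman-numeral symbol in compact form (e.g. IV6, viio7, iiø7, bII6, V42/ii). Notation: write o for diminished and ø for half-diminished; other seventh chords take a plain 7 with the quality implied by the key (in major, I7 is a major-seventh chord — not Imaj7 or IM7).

The pitches Bb-Db-F form a minor triad rooted on Bb.
Bb is the fourth degree of F major. This is the minor subdominant, borrowed from the parallel minor.
With Db in the bass the chord is in first inversion, so the figured bass is 6.

iv6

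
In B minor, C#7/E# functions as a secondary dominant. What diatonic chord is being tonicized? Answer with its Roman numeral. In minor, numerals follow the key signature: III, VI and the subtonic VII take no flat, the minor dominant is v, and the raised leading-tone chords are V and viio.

The chord is a dominant seventh chord on C#.
A dominant resolves down a perfect fifth: C# → F#. In B minor, F# is scale degree 5, i.e. V.

V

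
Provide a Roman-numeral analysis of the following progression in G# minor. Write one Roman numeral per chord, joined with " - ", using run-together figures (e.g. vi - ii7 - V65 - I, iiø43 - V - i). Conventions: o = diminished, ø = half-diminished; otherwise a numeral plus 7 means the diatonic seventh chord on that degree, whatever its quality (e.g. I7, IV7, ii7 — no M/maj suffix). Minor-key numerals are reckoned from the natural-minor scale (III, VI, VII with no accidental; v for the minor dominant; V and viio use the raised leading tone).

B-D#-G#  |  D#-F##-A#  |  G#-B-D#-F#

B-D#-G#: minor triad on G# = scale degree 1 → i6.
D#-F##-A# has root D#, degree 5 in G# minor, so V.
G#-B-D#-F#: root G# is the tonic; minor seventh chord there is i7.

i6 - V - i7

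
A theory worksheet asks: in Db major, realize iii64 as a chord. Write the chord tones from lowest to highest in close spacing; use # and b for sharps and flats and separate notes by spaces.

The numeral's case and figure indicate a minor triad. In Db major its root, the third degree, is F.
That chord is spelled F-Ab-C.
With the 64 figure the chord is in second inversion; from the bass C upward in close position it reads C-F-Ab.

C F Ab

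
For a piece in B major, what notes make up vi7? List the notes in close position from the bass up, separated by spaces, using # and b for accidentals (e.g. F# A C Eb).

In B major, the sixth degree is G#, and the diatonic chord built there is a minor seventh chord.
That chord is spelled G#-B-D#-F#.

G# B D# F#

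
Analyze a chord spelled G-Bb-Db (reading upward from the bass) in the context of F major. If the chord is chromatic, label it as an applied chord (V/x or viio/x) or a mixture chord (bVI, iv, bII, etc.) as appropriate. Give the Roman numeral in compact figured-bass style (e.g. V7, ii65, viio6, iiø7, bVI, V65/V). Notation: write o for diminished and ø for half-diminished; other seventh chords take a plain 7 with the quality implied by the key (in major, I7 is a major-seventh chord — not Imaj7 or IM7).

Stacked in thirds the chord is G-Bb-Db: a diminished triad on G.
G is the second degree of F major. This is the diminished supertonic triad, borrowed from the parallel minor.

iio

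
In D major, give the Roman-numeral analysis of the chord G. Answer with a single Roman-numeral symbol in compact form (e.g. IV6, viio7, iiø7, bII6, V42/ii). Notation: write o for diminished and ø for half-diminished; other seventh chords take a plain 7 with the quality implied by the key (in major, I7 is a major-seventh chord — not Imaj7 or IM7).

Stacked in thirds the chord is G-B-D: a major triad on G.
In D major, G is the subdominant; the diatonic major triad there is IV.

IV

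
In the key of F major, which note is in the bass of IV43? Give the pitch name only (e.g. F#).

F

IV in F major has root Bb; the chord is Bb-D-F-A.
The figure 43 means second inversion — the fifth is in the bass.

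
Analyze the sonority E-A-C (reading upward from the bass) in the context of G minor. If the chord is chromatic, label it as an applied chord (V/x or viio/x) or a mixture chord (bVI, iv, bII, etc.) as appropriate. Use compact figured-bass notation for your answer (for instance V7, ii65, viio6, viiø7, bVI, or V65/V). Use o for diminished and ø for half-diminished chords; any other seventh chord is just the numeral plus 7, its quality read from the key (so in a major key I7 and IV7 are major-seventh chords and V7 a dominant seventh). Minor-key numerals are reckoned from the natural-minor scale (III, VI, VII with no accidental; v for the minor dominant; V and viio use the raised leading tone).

ii64

The pitches A-C-E form a minor triad rooted on A.
A is the second degree of G minor. This is the minor supertonic, borrowed from the parallel major (the Dorian ii).
With E in the bass the chord is in second inversion, so the figured bass is 64.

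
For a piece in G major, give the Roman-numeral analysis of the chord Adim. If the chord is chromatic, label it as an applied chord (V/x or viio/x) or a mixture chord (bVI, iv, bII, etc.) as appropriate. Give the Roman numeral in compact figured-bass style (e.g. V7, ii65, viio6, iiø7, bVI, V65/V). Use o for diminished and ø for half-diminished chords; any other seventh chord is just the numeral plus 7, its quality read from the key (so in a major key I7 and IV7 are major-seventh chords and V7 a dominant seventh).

The pitches A-C-Eb form a diminished triad rooted on A.
A is the second degree of G major. This is the diminished supertonic triad, borrowed from the parallel minor.

iio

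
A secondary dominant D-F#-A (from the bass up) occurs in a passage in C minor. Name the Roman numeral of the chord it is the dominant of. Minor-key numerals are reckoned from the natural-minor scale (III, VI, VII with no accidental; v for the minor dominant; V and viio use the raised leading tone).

The chord is a major triad on D.
A dominant resolves down a perfect fifth: D → G. In C minor, G is scale degree 5, i.e. V.

V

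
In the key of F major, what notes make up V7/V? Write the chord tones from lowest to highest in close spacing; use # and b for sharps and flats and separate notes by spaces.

G B D F

The slash means an applied dominant: we want the dominant of V. In F major, V is C major, and its dominant is built on G.
Building a dominant seventh chord on G gives G-B-D-F.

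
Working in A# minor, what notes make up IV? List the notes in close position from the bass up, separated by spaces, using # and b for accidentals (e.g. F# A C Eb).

D# F## A#

IV is the major subdominant, borrowed from the parallel major. In A# minor that root is D#.
So the chord is D#-F##-A#.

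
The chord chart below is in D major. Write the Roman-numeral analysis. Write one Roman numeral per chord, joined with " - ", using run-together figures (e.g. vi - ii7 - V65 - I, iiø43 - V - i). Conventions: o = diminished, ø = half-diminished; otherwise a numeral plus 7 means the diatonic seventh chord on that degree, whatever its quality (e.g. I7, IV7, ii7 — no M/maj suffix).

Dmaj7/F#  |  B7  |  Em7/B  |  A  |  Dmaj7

I65 - V7/ii - ii43 - V - I7

Dmaj7/F#: major seventh chord on D = scale degree 1 → I65.
B7: a dominant seventh chord on B, the applied dominant of ii → V7/ii.
Em7/B: minor seventh chord on E = scale degree 2 → ii43.
A: major triad on A = scale degree 5 → V.
Dmaj7: major seventh chord on D = scale degree 1 → I7.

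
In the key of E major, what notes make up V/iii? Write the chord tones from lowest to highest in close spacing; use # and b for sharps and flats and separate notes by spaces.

V/iii is a secondary dominant — the dominant triad of iii. iii in E major is G#, so the applied chord's root is D#, a perfect fifth above.
Building a major triad on D# gives D#-F##-A#.

D# F## A#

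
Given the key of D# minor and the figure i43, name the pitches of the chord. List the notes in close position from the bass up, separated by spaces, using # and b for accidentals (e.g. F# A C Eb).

In D# minor, scale degree 1 is D#, and the diatonic chord built there is a minor seventh chord.
Stacking thirds from D# gives D#-F#-A#-C#.
With the 43 figure the chord is in second inversion; from the bass A# upward in close position it reads A#-C#-D#-F#.

A# C# D# F#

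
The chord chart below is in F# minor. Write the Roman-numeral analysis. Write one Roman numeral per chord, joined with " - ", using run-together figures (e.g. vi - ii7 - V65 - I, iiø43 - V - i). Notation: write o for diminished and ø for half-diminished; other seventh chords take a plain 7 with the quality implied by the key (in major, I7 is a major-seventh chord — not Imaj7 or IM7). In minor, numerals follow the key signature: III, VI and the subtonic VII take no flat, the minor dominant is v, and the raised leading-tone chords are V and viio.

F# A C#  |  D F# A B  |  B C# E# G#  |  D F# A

i - iv65 - V42 - VI

F#-A-C#: minor triad on F# = scale degree 1 → i.
D-F#-A-B: root B is the subdominant; minor seventh chord there is iv65.
B-C#-E#-G# has root C#, degree 5 in F# minor, so V42.
D-F#-A has root D, degree 6 in F# minor, so VI.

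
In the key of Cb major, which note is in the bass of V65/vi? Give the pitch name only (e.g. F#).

The applied chord V65/vi is rooted on Eb: Eb-G-Bb-Db.
The figure 65 means first inversion — the third is in the bass.

G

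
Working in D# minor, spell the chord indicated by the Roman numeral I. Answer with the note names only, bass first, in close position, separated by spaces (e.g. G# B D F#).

I is the major tonic (Picardy third), borrowed from the parallel major. In D# minor that root is D#.
So the chord is D#-F##-A#, a major triad.

D# F## A#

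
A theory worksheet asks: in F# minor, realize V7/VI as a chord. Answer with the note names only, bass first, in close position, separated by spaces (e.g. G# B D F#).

A C# E G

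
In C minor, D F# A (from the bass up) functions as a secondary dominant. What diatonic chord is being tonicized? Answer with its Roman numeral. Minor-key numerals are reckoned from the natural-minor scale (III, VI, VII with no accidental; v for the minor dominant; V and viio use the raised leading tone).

The chord is a major triad on D.
A dominant resolves down a perfect fifth: D → G. In C minor, G is scale degree 5, i.e. V.

V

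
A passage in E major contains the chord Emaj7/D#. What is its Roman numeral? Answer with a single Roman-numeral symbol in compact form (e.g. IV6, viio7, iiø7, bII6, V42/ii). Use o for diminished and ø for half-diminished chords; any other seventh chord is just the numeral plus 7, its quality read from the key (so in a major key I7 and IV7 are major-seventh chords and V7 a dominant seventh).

Stacked in thirds the chord is E-G#-B-D#: a major seventh chord on E.
In E major, E is the tonic; the diatonic major seventh chord there is I7.
With D# in the bass the chord is in third inversion, so the figured bass is 42.

I42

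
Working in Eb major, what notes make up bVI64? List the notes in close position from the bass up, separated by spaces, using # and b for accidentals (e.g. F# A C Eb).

Gb Cb Eb

Scale degree 6 in Eb major is C; lowering it a half step gives Cb. bVI64 is a major triad on the lowered sixth degree, borrowed from the parallel minor.
So the chord is Cb-Eb-Gb, a major triad.
The figured bass 64 indicates second inversion, placing the fifth (Gb) in the bass: Gb-Cb-Eb.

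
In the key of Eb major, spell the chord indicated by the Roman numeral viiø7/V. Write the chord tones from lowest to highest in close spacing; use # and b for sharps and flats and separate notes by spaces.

A C Eb G

viiø7/V is a secondary leading-tone chord. The target V is Bb in Eb major; the applied chord is rooted a semitone below, on A.
Building a half-diminished seventh chord on A gives A-C-Eb-G.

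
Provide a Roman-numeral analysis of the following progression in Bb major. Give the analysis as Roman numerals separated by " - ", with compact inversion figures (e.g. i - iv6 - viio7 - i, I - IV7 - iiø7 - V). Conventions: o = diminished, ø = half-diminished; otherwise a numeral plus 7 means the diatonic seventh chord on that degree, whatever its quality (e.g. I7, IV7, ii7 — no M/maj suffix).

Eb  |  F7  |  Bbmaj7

IV - V7 - I7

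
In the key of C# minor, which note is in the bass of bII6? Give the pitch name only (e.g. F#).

F#

bII in C# minor has root D; the chord is D-F#-A.
The figure 6 means first inversion — the third is in the bass.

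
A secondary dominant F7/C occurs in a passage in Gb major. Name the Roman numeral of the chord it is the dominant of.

The chord is a dominant seventh chord on F.
A dominant resolves down a perfect fifth: F → Bb. In Gb major, Bb is scale degree 3, i.e. iii.

iii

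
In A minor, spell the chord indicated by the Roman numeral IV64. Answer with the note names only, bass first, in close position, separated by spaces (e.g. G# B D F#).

A D F#

IV64 is the major subdominant, borrowed from the parallel major. In A minor that root is D.
So the chord is D-F#-A, a major triad.
With the 64 figure the chord is in second inversion; from the bass A upward in close position it reads A-D-F#.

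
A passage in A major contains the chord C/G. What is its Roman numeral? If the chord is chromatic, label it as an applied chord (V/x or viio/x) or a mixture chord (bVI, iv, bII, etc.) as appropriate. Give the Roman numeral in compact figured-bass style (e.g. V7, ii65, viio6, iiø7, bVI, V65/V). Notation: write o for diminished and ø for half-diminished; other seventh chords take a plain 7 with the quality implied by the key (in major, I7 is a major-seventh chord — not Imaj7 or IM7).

The pitches C-E-G form a major triad rooted on C.
C is the lowered third degree of A major (diatonic 3 would be C#). This is a major triad on the lowered third degree, borrowed from the parallel minor.
With G in the bass the chord is in second inversion, so the figured bass is 64.

bIII64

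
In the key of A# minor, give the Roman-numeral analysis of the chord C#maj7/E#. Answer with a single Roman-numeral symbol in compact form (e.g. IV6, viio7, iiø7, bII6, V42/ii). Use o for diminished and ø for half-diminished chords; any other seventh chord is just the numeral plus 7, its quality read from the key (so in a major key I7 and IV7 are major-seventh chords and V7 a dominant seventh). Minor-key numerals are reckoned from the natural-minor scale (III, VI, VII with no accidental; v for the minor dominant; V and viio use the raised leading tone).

III65

The pitches C#-E#-G#-B# form a major seventh chord rooted on C#.
In A# minor, C# is the mediant; the diatonic major seventh chord there is III7.
With E# in the bass the chord is in first inversion, so the figured bass is 65.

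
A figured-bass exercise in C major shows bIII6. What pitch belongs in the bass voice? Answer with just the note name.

G

bIII in C major has root Eb; the chord is Eb-G-Bb.
The figure 6 means first inversion — the third is in the bass.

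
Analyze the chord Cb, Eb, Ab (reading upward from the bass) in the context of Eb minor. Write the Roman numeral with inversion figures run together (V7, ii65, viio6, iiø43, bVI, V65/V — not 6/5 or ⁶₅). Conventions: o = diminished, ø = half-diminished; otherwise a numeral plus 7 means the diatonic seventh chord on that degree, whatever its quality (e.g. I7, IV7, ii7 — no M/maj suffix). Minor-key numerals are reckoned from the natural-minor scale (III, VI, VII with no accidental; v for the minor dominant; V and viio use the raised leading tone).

iv6

The pitches Ab-Cb-Eb form a minor triad rooted on Ab.
In Eb minor, Ab is the subdominant; the diatonic minor triad there is iv.
With Cb in the bass the chord is in first inversion, so the figured bass is 6.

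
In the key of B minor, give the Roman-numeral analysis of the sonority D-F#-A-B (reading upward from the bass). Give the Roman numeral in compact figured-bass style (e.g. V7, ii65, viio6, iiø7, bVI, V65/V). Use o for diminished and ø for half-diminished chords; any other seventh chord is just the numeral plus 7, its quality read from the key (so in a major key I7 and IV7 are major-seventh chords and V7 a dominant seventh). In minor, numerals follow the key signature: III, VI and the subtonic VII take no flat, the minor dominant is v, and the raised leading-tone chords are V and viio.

i65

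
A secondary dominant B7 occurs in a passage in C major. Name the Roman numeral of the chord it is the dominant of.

The chord is a dominant seventh chord on B.
A dominant resolves down a perfect fifth: B → E. In C major, E is scale degree 3, i.e. iii.

iii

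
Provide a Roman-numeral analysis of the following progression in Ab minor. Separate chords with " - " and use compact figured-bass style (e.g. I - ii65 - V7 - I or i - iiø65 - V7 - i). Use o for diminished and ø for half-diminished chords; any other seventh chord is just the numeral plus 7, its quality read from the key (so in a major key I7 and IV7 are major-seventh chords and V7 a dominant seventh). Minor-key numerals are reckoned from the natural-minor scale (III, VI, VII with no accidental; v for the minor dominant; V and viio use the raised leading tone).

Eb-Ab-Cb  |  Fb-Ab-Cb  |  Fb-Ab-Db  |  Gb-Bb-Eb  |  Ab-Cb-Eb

Eb-Ab-Cb: minor triad on Ab = scale degree 1 → i64.
Fb-Ab-Cb has root Fb, degree 6 in Ab minor, so VI.
Fb-Ab-Db: minor triad on Db = scale degree 4 → iv6.
Gb-Bb-Eb: root Eb is the dominant; minor triad there is v6.
Ab-Cb-Eb: minor triad on Ab = scale degree 1 → i.

i64 - VI - iv6 - v6 - i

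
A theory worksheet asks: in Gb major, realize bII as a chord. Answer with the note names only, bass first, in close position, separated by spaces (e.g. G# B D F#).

Abb Cb Ebb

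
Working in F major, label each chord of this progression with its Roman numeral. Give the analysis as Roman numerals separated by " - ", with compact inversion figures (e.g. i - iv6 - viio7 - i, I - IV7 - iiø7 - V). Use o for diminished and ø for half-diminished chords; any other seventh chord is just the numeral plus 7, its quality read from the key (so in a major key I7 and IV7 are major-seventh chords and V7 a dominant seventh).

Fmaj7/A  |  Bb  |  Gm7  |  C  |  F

I65 - IV - ii7 - V - I

Fmaj7/A: major seventh chord on F = scale degree 1 → I65.
Bb: major triad on Bb = scale degree 4 → IV.
Gm7 has root G, degree 2 in F major, so ii7.
C: root C is the dominant; major triad there is V.
F has root F, degree 1 in F major, so I.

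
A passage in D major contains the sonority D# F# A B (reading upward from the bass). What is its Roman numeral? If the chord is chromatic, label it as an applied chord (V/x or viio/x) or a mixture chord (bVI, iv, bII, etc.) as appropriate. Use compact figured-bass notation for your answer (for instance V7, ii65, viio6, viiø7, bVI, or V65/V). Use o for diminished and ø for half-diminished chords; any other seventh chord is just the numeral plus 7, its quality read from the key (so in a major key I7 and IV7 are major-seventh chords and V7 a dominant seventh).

Stacked in thirds the chord is B-D#-F#-A: a dominant seventh chord on B.
B is not a diatonic chord root with this quality in D major, but it lies a perfect fifth above E (ii), so the chord functions as an applied dominant of ii.
With D# in the bass the chord is in first inversion, so the figured bass is 65.

V65/ii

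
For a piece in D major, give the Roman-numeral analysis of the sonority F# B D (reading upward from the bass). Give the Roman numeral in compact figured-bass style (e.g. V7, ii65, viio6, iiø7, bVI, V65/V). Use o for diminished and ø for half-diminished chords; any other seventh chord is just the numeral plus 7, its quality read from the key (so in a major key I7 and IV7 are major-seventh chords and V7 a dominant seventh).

Stacked in thirds the chord is B-D-F#: a minor triad on B.
B is scale degree 6 in D major, and a minor triad on that degree is written vi.
With F# in the bass the chord is in second inversion, so the figured bass is 64.

vi64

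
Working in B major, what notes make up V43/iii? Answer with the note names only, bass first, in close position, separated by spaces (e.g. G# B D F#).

V43/iii is a secondary dominant — the dominant seventh of iii. iii in B major is D#, so the applied chord's root is A#, a perfect fifth above.
Building a dominant seventh chord on A# gives A#-C##-E#-G#.
With the 43 figure the chord is in second inversion; from the bass E# upward in close position it reads E#-G#-A#-C##.

E# G# A# C##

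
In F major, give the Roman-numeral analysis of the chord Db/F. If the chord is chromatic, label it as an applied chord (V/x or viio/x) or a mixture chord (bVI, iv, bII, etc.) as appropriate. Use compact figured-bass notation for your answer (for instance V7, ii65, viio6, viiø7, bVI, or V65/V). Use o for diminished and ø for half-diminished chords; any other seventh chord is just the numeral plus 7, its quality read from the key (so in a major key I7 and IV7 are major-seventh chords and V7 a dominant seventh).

Stacked in thirds the chord is Db-F-Ab: a major triad on Db.
Db is the lowered sixth degree of F major (diatonic 6 would be D). This is a major triad on the lowered sixth degree, borrowed from the parallel minor.
With F in the bass the chord is in first inversion, so the figured bass is 6.

bVI6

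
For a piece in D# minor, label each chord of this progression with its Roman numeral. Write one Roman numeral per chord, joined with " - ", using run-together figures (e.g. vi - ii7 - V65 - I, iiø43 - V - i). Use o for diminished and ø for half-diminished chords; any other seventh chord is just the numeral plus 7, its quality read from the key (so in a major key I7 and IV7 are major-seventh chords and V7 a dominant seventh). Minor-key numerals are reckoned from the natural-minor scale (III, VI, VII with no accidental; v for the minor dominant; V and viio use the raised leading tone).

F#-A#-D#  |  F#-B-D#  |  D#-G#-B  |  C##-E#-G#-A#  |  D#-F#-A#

F#-A#-D# has root D#, degree 1 in D# minor, so i6.
F#-B-D#: root B is the submediant; major triad there is VI64.
D#-G#-B has root G#, degree 4 in D# minor, so iv64.
C##-E#-G#-A# has root A#, degree 5 in D# minor, so V65.
D#-F#-A#: minor triad on D# = scale degree 1 → i.

i6 - VI64 - iv64 - V65 - i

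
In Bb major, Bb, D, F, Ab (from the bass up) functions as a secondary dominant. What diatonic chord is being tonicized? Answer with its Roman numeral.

IV

The chord is a dominant seventh chord on Bb.
A dominant resolves down a perfect fifth: Bb → Eb. In Bb major, Eb is scale degree 4, i.e. IV.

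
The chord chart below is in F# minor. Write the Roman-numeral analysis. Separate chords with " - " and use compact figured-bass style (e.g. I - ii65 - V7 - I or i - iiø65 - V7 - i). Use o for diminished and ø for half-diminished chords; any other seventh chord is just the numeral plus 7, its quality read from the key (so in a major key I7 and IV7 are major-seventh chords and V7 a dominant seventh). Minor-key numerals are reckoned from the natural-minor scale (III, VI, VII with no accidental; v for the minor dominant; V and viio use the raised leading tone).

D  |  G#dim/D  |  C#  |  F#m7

D: root D is the submediant; major triad there is VI.
G#dim/D has root G#, degree 2 in F# minor, so iio64.
C# has root C#, degree 5 in F# minor, so V.
F#m7 has root F#, degree 1 in F# minor, so i7.

VI - iio64 - V - i7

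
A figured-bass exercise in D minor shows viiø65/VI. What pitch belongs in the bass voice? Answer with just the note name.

C

The applied chord viiø65/VI is rooted on A: A-C-Eb-G.
The figure 65 means first inversion — the third is in the bass.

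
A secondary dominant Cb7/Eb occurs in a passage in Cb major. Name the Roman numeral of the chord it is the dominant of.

The chord is a dominant seventh chord on Cb.
A dominant resolves down a perfect fifth: Cb → Fb. In Cb major, Fb is scale degree 4, i.e. IV.

IV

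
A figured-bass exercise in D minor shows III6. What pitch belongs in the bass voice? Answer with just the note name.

A

III in D minor has root F; the chord is F-A-C.
The figure 6 means first inversion — the third is in the bass.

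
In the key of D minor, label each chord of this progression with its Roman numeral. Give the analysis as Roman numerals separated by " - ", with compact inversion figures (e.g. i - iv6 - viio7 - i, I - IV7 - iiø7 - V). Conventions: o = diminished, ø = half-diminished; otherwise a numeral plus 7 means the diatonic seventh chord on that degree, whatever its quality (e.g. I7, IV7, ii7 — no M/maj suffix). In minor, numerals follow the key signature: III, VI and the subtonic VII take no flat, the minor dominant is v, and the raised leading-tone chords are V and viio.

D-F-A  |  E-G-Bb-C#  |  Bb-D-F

i - viio65 - VI

D-F-A has root D, degree 1 in D minor, so i.
E-G-Bb-C# has root C#, degree 7 in D minor, so viio65.
Bb-D-F: major triad on Bb = scale degree 6 → VI.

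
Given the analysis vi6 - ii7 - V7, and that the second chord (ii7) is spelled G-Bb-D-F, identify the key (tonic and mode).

F major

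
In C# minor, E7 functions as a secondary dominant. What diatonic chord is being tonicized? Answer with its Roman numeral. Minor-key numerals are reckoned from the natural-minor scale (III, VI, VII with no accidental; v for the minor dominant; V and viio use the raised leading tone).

VI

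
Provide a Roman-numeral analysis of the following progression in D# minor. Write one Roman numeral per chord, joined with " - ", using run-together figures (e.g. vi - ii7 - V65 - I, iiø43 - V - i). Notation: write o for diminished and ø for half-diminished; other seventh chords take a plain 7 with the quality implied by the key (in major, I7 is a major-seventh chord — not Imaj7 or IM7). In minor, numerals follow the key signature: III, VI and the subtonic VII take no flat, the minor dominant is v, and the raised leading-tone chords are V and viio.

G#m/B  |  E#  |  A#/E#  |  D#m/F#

iv6 - V/V - V64 - i6

G#m/B: root G# is the subdominant; minor triad there is iv6.
E#: chromatic; E# is V of V, so V/V.
A#/E#: root A# is the dominant; major triad there is V64.
D#m/F#: minor triad on D# = scale degree 1 → i6.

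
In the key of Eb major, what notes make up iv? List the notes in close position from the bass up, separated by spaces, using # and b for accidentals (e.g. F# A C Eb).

Ab Cb Eb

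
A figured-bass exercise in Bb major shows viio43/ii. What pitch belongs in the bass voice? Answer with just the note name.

F

The applied chord viio43/ii is rooted on B: B-D-F-Ab.
The figure 43 means second inversion — the fifth is in the bass.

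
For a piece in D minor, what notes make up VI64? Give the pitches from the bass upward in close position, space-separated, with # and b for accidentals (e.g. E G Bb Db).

The numeral's case and figure indicate a major triad. In D minor its root, the submediant, is Bb.
Stacking thirds from Bb gives Bb-D-F.
The figured bass 64 indicates second inversion, placing the fifth (F) in the bass: F-Bb-D.

F Bb D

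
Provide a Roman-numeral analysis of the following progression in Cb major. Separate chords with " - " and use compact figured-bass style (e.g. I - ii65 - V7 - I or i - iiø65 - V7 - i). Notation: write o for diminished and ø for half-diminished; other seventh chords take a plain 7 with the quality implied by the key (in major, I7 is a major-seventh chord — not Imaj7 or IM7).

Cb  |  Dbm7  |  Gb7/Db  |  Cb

I - ii7 - V43 - I

Cb: root Cb is the tonic; major triad there is I.
Dbm7: root Db is the supertonic; minor seventh chord there is ii7.
Gb7/Db has root Gb, degree 5 in Cb major, so V43.
Cb has root Cb, degree 1 in Cb major, so I.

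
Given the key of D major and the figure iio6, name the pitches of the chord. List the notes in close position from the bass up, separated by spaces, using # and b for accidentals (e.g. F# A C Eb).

G Bb E

Scale degree 2 in D major is E; here the chord built on it is altered to a diminished triad. iio6 is the diminished supertonic triad, borrowed from the parallel minor.
So the chord is E-G-Bb.
The figured bass 6 indicates first inversion, placing the third (G) in the bass: G-Bb-E.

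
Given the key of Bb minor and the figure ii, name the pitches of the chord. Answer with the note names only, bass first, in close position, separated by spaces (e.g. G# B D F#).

C Eb G

ii is the minor supertonic, borrowed from the parallel major (the Dorian ii). In Bb minor that root is C.
So the chord is C-Eb-G.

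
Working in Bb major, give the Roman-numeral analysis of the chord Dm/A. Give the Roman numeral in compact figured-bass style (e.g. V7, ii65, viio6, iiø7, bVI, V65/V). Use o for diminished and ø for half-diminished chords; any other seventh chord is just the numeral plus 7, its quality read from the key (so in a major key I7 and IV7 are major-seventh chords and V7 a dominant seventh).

iii64

The pitches D-F-A form a minor triad rooted on D.
D is scale degree 3 in Bb major, and a minor triad on that degree is written iii.
With A in the bass the chord is in second inversion, so the figured bass is 64.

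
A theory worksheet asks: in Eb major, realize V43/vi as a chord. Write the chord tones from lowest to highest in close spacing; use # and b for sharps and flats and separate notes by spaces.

D F G B

The slash means an applied dominant: we want the dominant of vi. In Eb major, vi is C minor, and its dominant is built on G.
Building a dominant seventh chord on G gives G-B-D-F.
With the 43 figure the chord is in second inversion; from the bass D upward in close position it reads D-F-G-B.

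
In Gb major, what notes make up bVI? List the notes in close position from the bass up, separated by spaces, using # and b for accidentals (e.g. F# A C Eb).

Scale degree 6 in Gb major is Eb; lowering it a half step gives Ebb. bVI is a major triad on the lowered sixth degree, borrowed from the parallel minor.
So the chord is Ebb-Gb-Bbb.

Ebb Gb Bbb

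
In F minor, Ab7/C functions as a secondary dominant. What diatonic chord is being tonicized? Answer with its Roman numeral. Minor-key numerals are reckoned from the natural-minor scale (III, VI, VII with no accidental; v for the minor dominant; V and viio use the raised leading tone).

The chord is a dominant seventh chord on Ab.
A dominant resolves down a perfect fifth: Ab → Db. In F minor, Db is scale degree 6, i.e. VI.

VI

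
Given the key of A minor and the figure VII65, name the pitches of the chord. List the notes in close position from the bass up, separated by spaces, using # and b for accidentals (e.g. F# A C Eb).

B D F G

The numeral's case and figure indicate a dominant seventh chord. In A minor its root, the seventh degree, is G.
That chord is spelled G-B-D-F.
With the 65 figure the chord is in first inversion; from the bass B upward in close position it reads B-D-F-G.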